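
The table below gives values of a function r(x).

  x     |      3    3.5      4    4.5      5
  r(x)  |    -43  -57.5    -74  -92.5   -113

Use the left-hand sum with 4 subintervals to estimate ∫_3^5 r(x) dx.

Δx = 0.5.
Sum = 0.5·[(-43) + (-57.5) + (-74) + (-92.5)] = -133.5.

-133.5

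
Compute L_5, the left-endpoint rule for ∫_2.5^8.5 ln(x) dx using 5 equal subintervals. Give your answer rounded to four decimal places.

9.1320

Δx = (8.5 − 2.5)/5 = 1.2.
Left endpoints: 2.5, 3.7, 4.9, 6.1, 7.3.
f(2.5) ≈ 0.9163, f(3.7) ≈ 1.3083, f(4.9) ≈ 1.5892, f(6.1) ≈ 1.8083, f(7.3) ≈ 1.9879.
Sum = Δx · [f(2.5) + f(3.7) + f(4.9) + f(6.1) + f(7.3)].
Sum ≈ 9.1320.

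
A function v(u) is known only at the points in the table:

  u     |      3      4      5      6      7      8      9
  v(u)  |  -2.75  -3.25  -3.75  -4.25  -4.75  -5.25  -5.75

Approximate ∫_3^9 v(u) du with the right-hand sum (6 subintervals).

Δu = 1.
Sum = 1·[(-3.25) + (-3.75) + (-4.25) + (-4.75) + (-5.25) + (-5.75)] = -27.

-27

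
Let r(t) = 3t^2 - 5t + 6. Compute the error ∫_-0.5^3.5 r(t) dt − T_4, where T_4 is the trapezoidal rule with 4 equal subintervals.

Exact integral: ∫_-0.5^3.5 r(t) dt = 37.
T_4 = 39.
Error = 37 − 39 = -2.

-2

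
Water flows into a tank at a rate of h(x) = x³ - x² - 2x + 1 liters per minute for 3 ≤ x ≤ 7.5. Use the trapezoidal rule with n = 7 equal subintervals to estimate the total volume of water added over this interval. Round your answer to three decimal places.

600.962

Δx = (7.5 − 3)/7 = 9/14.
h(3) = 13, h(51/14) = 78989/2744, h(30/7) = 18103/343, h(69/14) = 237551/2744, h(39/7) = 45193/343, h(87/14) = 521177/2744, h(48/7) = 90103/343, h(7.5) = 351.625.
T_7 = (Δx/2)·[h(x_0) + 2h(x_1) + ... + 2h(x_{6}) + h(x_7)].
Sum ≈ 600.962.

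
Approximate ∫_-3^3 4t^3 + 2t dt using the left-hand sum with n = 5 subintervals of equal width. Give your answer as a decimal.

-136.8

Δt = (3 − (-3))/5 = 1.2.
Left endpoints: -3, -1.8, -0.6, 0.6, 1.8.
f(-3) = -114, f(-1.8) = -26.928, f(-0.6) = -2.064, f(0.6) = 2.064, f(1.8) = 26.928.
Sum = Δt · [f(-3) + f(-1.8) + f(-0.6) + f(0.6) + f(1.8)].
Sum = -136.8.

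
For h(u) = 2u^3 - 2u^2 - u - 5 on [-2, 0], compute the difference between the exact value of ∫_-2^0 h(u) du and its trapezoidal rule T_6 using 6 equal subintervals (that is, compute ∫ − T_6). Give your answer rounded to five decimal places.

0.29630

Exact integral: ∫_-2^0 h(u) du ≈ -21.3333333.
T_6 ≈ -21.6296296.
Error ≈ -21.3333333 − (-21.6296296) ≈ 0.29630.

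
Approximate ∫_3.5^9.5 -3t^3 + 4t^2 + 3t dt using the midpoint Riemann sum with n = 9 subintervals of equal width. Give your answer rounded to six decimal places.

-4781.138889

Δt = (9.5 − 3.5)/9 = 2/3.
Midpoints: 23/6, 4.5, 31/6, 35/6, 6.5, 43/6, 47/6, 8.5, 55/6.
f(23/6) = -2369/24, f(4.5) = -178.875, f(31/6) = -20987/72, f(35/6) = -441.875, f(6.5) = -635.375, f(43/6) = -63167/72, f(47/6) = -28153/24, f(8.5) = -1527.875, f(55/6) = -140195/72.
Sum = Δt · [f(23/6) + f(4.5) + f(31/6) + ...].
Sum ≈ -4781.138889.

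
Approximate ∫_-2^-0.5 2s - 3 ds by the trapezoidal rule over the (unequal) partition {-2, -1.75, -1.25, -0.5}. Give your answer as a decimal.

Subinterval widths: 0.25, 0.5, 0.75.
f(-2) = -7, f(-1.75) = -6.5, f(-1.25) = -5.5, f(-0.5) = -4.
On each subinterval the trapezoid contributes (Δs_i/2)·[f(s_{i-1}) + f(s_i)].
Sum = -8.25.

-8.25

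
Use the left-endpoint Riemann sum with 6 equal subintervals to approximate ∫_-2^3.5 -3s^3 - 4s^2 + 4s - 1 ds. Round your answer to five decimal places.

-90.66565

Δs = (3.5 − (-2))/6 = 11/12.
Left endpoints: -2, -13/12, -1/6, 0.75, 5/3, 31/12.
f(-2) = -1, f(-13/12) = -1193/192, f(-1/6) = -127/72, f(0.75) = -1.515625, f(5/3) = -58/3, f(31/12) = -39791/576.
Sum = Δs · [f(-2) + f(-13/12) + f(-1/6) + ...].
Sum ≈ -90.66565.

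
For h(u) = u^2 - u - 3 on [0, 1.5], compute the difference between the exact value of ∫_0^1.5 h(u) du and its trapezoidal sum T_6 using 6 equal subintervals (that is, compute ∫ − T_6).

-0.015625

Exact integral: ∫_0^1.5 h(u) du = -4.5.
T_6 = -4.484375.
Error = -4.5 − (-4.484375) = -0.015625.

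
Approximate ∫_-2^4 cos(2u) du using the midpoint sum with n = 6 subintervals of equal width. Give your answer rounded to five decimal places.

0.13818

Δu = (4 − (-2))/6 = 1.
Midpoints: -1.5, -0.5, 0.5, 1.5, 2.5, 3.5.
f(-1.5) ≈ -0.98999, f(-0.5) ≈ 0.54030, f(0.5) ≈ 0.54030, f(1.5) ≈ -0.98999, f(2.5) ≈ 0.28366, f(3.5) ≈ 0.75390.
Sum = Δu · [f(-1.5) + f(-0.5) + f(0.5) + ...].
Sum ≈ 0.13818.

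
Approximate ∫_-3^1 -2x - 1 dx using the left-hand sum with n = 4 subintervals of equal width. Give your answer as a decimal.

8

Δx = (1 − (-3))/4 = 1.
Left endpoints: -3, -2, -1, 0.
f(-3) = 5, f(-2) = 3, f(-1) = 1, f(0) = -1.
Sum = Δx · [f(-3) + f(-2) + f(-1) + f(0)].
Sum = 8.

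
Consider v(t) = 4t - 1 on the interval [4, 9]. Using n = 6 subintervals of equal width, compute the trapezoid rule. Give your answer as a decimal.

Δt = (9 − 4)/6 = 5/6.
v(4) = 15, v(29/6) = 55/3, v(17/3) = 65/3, v(6.5) = 25, v(22/3) = 85/3, v(49/6) = 95/3, v(9) = 35.
T_6 = (Δt/2)·[v(t_0) + 2v(t_1) + ... + 2v(t_{5}) + v(t_6)].
Sum = 125.

125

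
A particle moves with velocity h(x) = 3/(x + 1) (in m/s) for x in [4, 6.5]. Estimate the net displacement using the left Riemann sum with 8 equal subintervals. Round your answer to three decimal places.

1.248

Δx = (6.5 − 4)/8 = 0.3125.
Left endpoints: 4, 4.3125, 4.625, 4.9375, 5.25, 5.5625, 5.875, 6.1875.
h(4) = 0.6, h(4.3125) = 48/85, h(4.625) = 8/15, h(4.9375) = 48/95, h(5.25) = 0.48, h(5.5625) = 16/35, h(5.875) = 24/55, h(6.1875) = 48/115.
Sum = Δx · [h(4) + h(4.3125) + h(4.625) + ...].
Sum ≈ 1.248.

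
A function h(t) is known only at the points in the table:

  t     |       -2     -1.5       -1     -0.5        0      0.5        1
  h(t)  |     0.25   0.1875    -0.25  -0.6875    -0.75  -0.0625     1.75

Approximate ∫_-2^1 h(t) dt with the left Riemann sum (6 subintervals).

-0.65625

Δt = 0.5.
Sum = 0.5·[0.25 + 0.1875 + (-0.25) + (-0.6875) + (-0.75) + (-0.0625)] = -0.65625.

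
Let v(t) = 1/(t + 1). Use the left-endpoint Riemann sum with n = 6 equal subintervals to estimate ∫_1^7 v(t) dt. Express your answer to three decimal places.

Δt = (7 − 1)/6 = 1.
Left endpoints: 1, 2, 3, 4, 5, 6.
v(1) = 0.5, v(2) = 1/3, v(3) = 0.25, v(4) = 0.2, v(5) = 1/6, v(6) = 1/7.
Sum = Δt · [v(1) + v(2) + v(3) + ...].
Sum ≈ 1.593.

1.593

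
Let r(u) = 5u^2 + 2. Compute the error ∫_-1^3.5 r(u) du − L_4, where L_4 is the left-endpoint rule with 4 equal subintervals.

26.89453125

Exact integral: ∫_-1^3.5 r(u) du = 82.125.
L_4 = 55.23046875.
Error = 82.125 − 55.23046875 = 26.89453125.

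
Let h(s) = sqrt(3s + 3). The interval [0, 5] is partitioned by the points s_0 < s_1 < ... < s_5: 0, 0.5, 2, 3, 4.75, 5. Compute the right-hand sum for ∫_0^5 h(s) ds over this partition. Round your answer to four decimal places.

17.3537

Subinterval widths: 0.5, 1.5, 1, 1.75, 0.25.
Right endpoints: 0.5, 2, 3, 4.75, 5.
h(0.5) ≈ 2.1213, h(2) ≈ 3.0000, h(3) ≈ 3.4641, h(4.75) ≈ 4.1533, h(5) ≈ 4.2426.
Sum = Σ Δs_i · h(s_i).
Sum ≈ 17.3537.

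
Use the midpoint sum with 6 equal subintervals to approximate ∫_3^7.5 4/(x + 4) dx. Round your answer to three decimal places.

1.985

Δx = (7.5 − 3)/6 = 0.75.
Midpoints: 3.375, 4.125, 4.875, 5.625, 6.375, 7.125.
f(3.375) = 32/59, f(4.125) = 32/65, f(4.875) = 32/71, f(5.625) = 32/77, f(6.375) = 32/83, f(7.125) = 32/89.
Sum = Δx · [f(3.375) + f(4.125) + f(4.875) + ...].
Sum ≈ 1.985.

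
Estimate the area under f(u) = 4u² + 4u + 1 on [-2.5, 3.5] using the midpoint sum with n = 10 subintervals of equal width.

Δu = (3.5 − (-2.5))/10 = 0.6.
Midpoints: -2.2, -1.6, -1, -0.4, 0.2, 0.8, 1.4, 2, 2.6, 3.2.
f(-2.2) = 11.56, f(-1.6) = 4.84, f(-1) = 1, f(-0.4) = 0.04, f(0.2) = 1.96, f(0.8) = 6.76, f(1.4) = 14.44, f(2) = 25, f(2.6) = 38.44, f(3.2) = 54.76.
Sum = Δu · [f(-2.2) + f(-1.6) + f(-1) + ...].
Sum = 95.28.

95.28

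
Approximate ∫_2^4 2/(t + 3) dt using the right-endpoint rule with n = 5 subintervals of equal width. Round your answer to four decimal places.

Δt = (4 − 2)/5 = 0.4.
Right endpoints: 2.4, 2.8, 3.2, 3.6, 4.
f(2.4) = 10/27, f(2.8) = 10/29, f(3.2) = 10/31, f(3.6) = 10/33, f(4) = 2/7.
Sum = Δt · [f(2.4) + f(2.8) + f(3.2) + f(3.6) + f(4)].
Sum ≈ 0.6506.

0.6506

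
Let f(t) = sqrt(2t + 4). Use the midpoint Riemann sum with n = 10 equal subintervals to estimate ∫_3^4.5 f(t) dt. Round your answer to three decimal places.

Δt = (4.5 − 3)/10 = 0.15.
Midpoints: 3.075, 3.225, 3.375, 3.525, 3.675, 3.825, 3.975, 4.125, 4.275, 4.425.
f(3.075) ≈ 3.186, f(3.225) ≈ 3.233, f(3.375) ≈ 3.279, f(3.525) ≈ 3.324, f(3.675) ≈ 3.369, f(3.825) ≈ 3.413, f(3.975) ≈ 3.457, f(4.125) ≈ 3.500, f(4.275) ≈ 3.543, f(4.425) ≈ 3.585.
Sum = Δt · [f(3.075) + f(3.225) + f(3.375) + ...].
Sum ≈ 5.083.

5.083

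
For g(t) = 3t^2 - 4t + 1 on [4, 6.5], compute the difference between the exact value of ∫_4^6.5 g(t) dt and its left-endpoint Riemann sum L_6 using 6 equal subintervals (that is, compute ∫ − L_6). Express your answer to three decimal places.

14.106

Exact integral: ∫_4^6.5 g(t) dt = 160.625.
L_6 ≈ 146.51910.
Error ≈ 160.625 − 146.51910 ≈ 14.106.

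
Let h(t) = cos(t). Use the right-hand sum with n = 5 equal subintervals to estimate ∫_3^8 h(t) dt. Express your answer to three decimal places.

1.199

Δt = (8 − 3)/5 = 1.
Right endpoints: 4, 5, 6, 7, 8.
h(4) ≈ -0.654, h(5) ≈ 0.284, h(6) ≈ 0.960, h(7) ≈ 0.754, h(8) ≈ -0.146.
Sum = Δt · [h(4) + h(5) + h(6) + h(7) + h(8)].
Sum ≈ 1.199.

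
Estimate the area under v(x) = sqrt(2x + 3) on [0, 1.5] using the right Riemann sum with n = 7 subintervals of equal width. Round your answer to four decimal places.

Δx = (1.5 − 0)/7 = 3/14.
Right endpoints: 3/14, 3/7, 9/14, 6/7, 15/14, 9/7, 1.5.
v(3/14) ≈ 1.8516, v(3/7) ≈ 1.9640, v(9/14) ≈ 2.0702, v(6/7) ≈ 2.1712, v(15/14) ≈ 2.2678, v(9/7) ≈ 2.3604, v(1.5) ≈ 2.4495.
Sum = Δx · [v(3/14) + v(3/7) + v(9/14) + ...].
Sum ≈ 3.2432.

3.2432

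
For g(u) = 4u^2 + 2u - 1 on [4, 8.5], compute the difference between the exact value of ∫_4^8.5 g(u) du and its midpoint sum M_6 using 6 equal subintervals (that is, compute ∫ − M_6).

0.84375

Exact integral: ∫_4^8.5 g(u) du = 785.25.
M_6 = 784.40625.
Error = 785.25 − 784.40625 = 0.84375.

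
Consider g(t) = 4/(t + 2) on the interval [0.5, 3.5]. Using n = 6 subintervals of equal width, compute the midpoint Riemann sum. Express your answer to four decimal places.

Δt = (3.5 − 0.5)/6 = 0.5.
Midpoints: 0.75, 1.25, 1.75, 2.25, 2.75, 3.25.
g(0.75) = 16/11, g(1.25) = 16/13, g(1.75) = 16/15, g(2.25) = 16/17, g(2.75) = 16/19, g(3.25) = 16/21.
Sum = Δt · [g(0.75) + g(1.25) + g(1.75) + ...].
Sum ≈ 3.1486.

3.1486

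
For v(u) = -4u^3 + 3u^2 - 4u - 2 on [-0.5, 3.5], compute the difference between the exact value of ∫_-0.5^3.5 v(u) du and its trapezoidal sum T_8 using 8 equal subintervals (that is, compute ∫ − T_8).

Exact integral: ∫_-0.5^3.5 v(u) du = -139.
T_8 = -141.5.
Error = -139 − (-141.5) = 2.5.

2.5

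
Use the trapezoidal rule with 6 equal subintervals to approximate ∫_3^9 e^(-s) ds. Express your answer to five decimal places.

0.05373

Δs = (9 − 3)/6 = 1.
f(3) ≈ 0.04979, f(4) ≈ 0.01832, f(5) ≈ 0.00674, f(6) ≈ 0.00248, f(7) ≈ 0.00091, f(8) ≈ 0.00034, f(9) ≈ 0.00012.
T_6 = (Δs/2)·[f(s_0) + 2f(s_1) + ... + 2f(s_{5}) + f(s_6)].
Sum ≈ 0.05373.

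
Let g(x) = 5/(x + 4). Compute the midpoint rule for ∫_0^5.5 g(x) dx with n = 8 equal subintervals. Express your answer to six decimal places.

Δx = (5.5 − 0)/8 = 0.6875.
Midpoints: 0.34375, 1.03125, 1.71875, 2.40625, 3.09375, 3.78125, 4.46875, 5.15625.
g(0.34375) = 160/139, g(1.03125) = 160/161, g(1.71875) = 160/183, g(2.40625) = 32/41, g(3.09375) = 160/227, g(3.78125) = 160/249, g(4.46875) = 160/271, g(5.15625) = 160/293.
Sum = Δx · [g(0.34375) + g(1.03125) + g(1.71875) + ...].
Sum ≈ 4.319954.

4.319954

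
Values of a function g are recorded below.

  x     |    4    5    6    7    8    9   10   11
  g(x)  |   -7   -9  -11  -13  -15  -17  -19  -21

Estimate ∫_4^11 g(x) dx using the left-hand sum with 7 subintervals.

Δx = 1.
Sum = 1·[(-7) + (-9) + (-11) + (-13) + (-15) + (-17) + (-19)] = -91.

-91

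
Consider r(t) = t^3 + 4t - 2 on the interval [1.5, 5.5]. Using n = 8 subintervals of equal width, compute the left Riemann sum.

Δt = (5.5 − 1.5)/8 = 0.5.
Left endpoints: 1.5, 2, 2.5, 3, 3.5, 4, 4.5, 5.
r(1.5) = 7.375, r(2) = 14, r(2.5) = 23.625, r(3) = 37, r(3.5) = 54.875, r(4) = 78, r(4.5) = 107.125, r(5) = 143.
Sum = Δt · [r(1.5) + r(2) + r(2.5) + ...].
Sum = 232.5.

232.5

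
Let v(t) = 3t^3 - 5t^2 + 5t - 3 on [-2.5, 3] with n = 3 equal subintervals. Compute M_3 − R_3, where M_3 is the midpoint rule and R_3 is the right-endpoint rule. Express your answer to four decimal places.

M_3 ≈ -44.977141.
R_3 ≈ 72.136574.
M_3 − R_3 ≈ -117.1137.

-117.1137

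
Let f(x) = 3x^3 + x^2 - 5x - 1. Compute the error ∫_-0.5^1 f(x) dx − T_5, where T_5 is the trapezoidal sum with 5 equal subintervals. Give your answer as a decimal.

Exact integral: ∫_-0.5^1 f(x) dx = -2.296875.
T_5 = -2.22375.
Error = -2.296875 − (-2.22375) = -0.073125.

-0.073125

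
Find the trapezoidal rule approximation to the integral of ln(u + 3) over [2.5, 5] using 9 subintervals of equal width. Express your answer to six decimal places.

Δu = (5 − 2.5)/9 = 5/18.
f(2.5) ≈ 1.704748, f(25/9) ≈ 1.754019, f(55/18) ≈ 1.800976, f(10/3) ≈ 1.845827, f(65/18) ≈ 1.888752, f(35/9) ≈ 1.929910, f(25/6) ≈ 1.969441, f(40/9) ≈ 2.007468, f(85/18) ≈ 2.044102, f(5) ≈ 2.079442.
T_9 = (Δu/2)·[f(u_0) + 2f(u_1) + ... + 2f(u_{8}) + f(u_9)].
Sum ≈ 4.759053.

4.759053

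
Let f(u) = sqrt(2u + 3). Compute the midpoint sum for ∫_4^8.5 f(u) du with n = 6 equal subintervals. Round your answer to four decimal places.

17.6551

Δu = (8.5 − 4)/6 = 0.75.
Midpoints: 4.375, 5.125, 5.875, 6.625, 7.375, 8.125.
f(4.375) ≈ 3.4278, f(5.125) ≈ 3.6401, f(5.875) ≈ 3.8406, f(6.625) ≈ 4.0311, f(7.375) ≈ 4.2131, f(8.125) ≈ 4.3875.
Sum = Δu · [f(4.375) + f(5.125) + f(5.875) + ...].
Sum ≈ 17.6551.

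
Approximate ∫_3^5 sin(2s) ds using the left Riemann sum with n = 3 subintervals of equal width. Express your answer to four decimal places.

Δs = (5 − 3)/3 = 2/3.
Left endpoints: 3, 11/3, 13/3.
f(3) ≈ -0.2794, f(11/3) ≈ 0.8675, f(13/3) ≈ 0.6876.
Sum = Δs · [f(3) + f(11/3) + f(13/3)].
Sum ≈ 0.8504.

0.8504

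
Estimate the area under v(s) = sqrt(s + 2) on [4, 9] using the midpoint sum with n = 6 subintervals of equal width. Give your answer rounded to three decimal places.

Δs = (9 − 4)/6 = 5/6.
Midpoints: 53/12, 5.25, 73/12, 83/12, 7.75, 103/12.
v(53/12) ≈ 2.533, v(5.25) ≈ 2.693, v(73/12) ≈ 2.843, v(83/12) ≈ 2.986, v(7.75) ≈ 3.122, v(103/12) ≈ 3.253.
Sum = Δs · [v(53/12) + v(5.25) + v(73/12) + ...].
Sum ≈ 14.525.

14.525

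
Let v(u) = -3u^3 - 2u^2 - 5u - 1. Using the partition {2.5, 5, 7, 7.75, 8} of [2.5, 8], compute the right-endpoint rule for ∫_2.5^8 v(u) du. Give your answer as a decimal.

Subinterval widths: 2.5, 2, 0.75, 0.25.
Right endpoints: 5, 7, 7.75, 8.
v(5) = -451, v(7) = -1163, v(7.75) = -1556.328125, v(8) = -1705.
Sum = Σ Δu_i · v(u_i).
Sum = -5046.99609375.

-5046.99609375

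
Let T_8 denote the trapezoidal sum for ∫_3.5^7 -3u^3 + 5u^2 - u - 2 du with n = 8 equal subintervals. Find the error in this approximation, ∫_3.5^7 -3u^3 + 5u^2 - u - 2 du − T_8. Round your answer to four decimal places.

Exact integral: ∫_3.5^7 f(u) du ≈ -1213.369792.
T_8 ≈ -1218.087158.
Error ≈ -1213.369792 − (-1218.087158) ≈ 4.7174.

4.7174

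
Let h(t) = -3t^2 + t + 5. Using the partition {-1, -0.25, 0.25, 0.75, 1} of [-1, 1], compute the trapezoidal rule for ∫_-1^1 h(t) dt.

7.65625

Subinterval widths: 0.75, 0.5, 0.5, 0.25.
h(-1) = 1, h(-0.25) = 4.5625, h(0.25) = 5.0625, h(0.75) = 4.0625, h(1) = 3.
On each subinterval the trapezoid contributes (Δt_i/2)·[h(t_{i-1}) + h(t_i)].
Sum = 7.65625.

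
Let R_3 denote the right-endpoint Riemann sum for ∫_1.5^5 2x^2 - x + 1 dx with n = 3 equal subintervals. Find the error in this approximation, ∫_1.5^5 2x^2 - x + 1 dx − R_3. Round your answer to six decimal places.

Exact integral: ∫_1.5^5 f(x) dx ≈ 73.20833333.
R_3 ≈ 99.29629630.
Error ≈ 73.20833333 − 99.29629630 ≈ -26.087963.

-26.087963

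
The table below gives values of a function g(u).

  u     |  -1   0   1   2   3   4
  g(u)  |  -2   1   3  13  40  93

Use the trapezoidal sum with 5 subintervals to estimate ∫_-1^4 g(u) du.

102.5

Δu = 1.
T_5 = (1/2)·[(-2) + 2·1 + 2·3 + 2·13 + 2·40 + 93] = 102.5.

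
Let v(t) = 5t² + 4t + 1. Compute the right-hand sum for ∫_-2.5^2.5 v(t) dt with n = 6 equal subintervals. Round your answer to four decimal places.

Δt = (2.5 − (-2.5))/6 = 5/6.
Right endpoints: -5/3, -5/6, 0, 5/6, 5/3, 2.5.
v(-5/3) = 74/9, v(-5/6) = 41/36, v(0) = 1, v(5/6) = 281/36, v(5/3) = 194/9, v(2.5) = 42.25.
Sum = Δt · [v(-5/3) + v(-5/6) + v(0) + ...].
Sum ≈ 68.3102.

68.3102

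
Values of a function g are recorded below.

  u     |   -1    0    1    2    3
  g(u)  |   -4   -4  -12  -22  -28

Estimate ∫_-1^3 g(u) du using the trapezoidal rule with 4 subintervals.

-54

Δu = 1.
T_4 = (1/2)·[(-4) + 2·(-4) + 2·(-12) + 2·(-22) + (-28)] = -54.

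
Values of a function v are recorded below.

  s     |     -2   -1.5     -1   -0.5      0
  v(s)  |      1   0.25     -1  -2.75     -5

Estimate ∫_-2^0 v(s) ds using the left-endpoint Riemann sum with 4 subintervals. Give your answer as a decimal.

-1.25

Δs = 0.5.
Sum = 0.5·[1 + 0.25 + (-1) + (-2.75)] = -1.25.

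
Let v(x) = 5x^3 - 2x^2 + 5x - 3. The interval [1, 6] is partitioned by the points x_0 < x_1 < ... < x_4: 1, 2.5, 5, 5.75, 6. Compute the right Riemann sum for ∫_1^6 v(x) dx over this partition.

Subinterval widths: 1.5, 2.5, 0.75, 0.25.
Right endpoints: 2.5, 5, 5.75, 6.
v(2.5) = 75.125, v(5) = 597, v(5.75) = 910.171875, v(6) = 1035.
Sum = Σ Δx_i · v(x_i).
Sum = 2546.56640625.

2546.56640625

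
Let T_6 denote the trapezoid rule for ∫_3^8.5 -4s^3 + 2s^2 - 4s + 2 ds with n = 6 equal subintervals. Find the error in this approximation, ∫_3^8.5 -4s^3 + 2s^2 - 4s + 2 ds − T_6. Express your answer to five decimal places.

51.60706

Exact integral: ∫_3^8.5 f(s) ds ≈ -4863.1458333.
T_6 ≈ -4914.7528935.
Error ≈ -4863.1458333 − (-4914.7528935) ≈ 51.60706.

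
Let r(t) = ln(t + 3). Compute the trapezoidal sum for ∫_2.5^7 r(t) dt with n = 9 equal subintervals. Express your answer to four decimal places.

9.1480

Δt = (7 − 2.5)/9 = 0.5.
r(2.5) ≈ 1.7047, r(3) ≈ 1.7918, r(3.5) ≈ 1.8718, r(4) ≈ 1.9459, r(4.5) ≈ 2.0149, r(5) ≈ 2.0794, r(5.5) ≈ 2.1401, r(6) ≈ 2.1972, r(6.5) ≈ 2.2513, r(7) ≈ 2.3026.
T_9 = (Δt/2)·[r(t_0) + 2r(t_1) + ... + 2r(t_{8}) + r(t_9)].
Sum ≈ 9.1480.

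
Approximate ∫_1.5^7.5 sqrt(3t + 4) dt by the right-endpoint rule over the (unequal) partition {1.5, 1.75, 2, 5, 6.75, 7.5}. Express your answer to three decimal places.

27.106

Subinterval widths: 0.25, 0.25, 3, 1.75, 0.75.
Right endpoints: 1.75, 2, 5, 6.75, 7.5.
f(1.75) ≈ 3.041, f(2) ≈ 3.162, f(5) ≈ 4.359, f(6.75) ≈ 4.924, f(7.5) ≈ 5.148.
Sum = Σ Δt_i · f(t_i).
Sum ≈ 27.106.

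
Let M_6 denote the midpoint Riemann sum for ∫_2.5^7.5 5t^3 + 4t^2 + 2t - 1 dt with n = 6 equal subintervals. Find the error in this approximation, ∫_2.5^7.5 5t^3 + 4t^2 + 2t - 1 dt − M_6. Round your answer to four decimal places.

22.8588

Exact integral: ∫_2.5^7.5 f(t) dt ≈ 4492.916667.
M_6 ≈ 4470.057870.
Error ≈ 4492.916667 − 4470.057870 ≈ 22.8588.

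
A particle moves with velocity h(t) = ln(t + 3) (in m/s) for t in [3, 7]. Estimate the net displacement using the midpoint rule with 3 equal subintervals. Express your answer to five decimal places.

Δt = (7 − 3)/3 = 4/3.
Midpoints: 11/3, 5, 19/3.
h(11/3) ≈ 1.89712, h(5) ≈ 2.07944, h(19/3) ≈ 2.23359.
Sum = Δt · [h(11/3) + h(5) + h(19/3)].
Sum ≈ 8.28020.

8.28020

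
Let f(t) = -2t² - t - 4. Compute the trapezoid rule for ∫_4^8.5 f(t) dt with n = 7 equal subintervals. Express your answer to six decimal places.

-413.494898

Δt = (8.5 − 4)/7 = 9/14.
f(4) = -40, f(65/14) = -2536/49, f(37/7) = -3193/49, f(83/14) = -3931/49, f(46/7) = -4750/49, f(101/14) = -5650/49, f(55/7) = -6631/49, f(8.5) = -157.
T_7 = (Δt/2)·[f(t_0) + 2f(t_1) + ... + 2f(t_{6}) + f(t_7)].
Sum ≈ -413.494898.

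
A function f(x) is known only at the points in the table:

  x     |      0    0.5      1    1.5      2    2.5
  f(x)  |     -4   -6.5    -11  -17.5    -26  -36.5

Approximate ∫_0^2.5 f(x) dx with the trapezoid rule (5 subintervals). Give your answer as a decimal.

-40.625

Δx = 0.5.
T_5 = (0.5/2)·[(-4) + 2·(-6.5) + 2·(-11) + 2·(-17.5) + 2·(-26) + (-36.5)] = -40.625.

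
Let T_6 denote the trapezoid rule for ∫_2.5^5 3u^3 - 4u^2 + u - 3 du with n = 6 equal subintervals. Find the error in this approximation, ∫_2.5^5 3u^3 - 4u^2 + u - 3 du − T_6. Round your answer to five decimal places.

-2.15205

Exact integral: ∫_2.5^5 f(u) du ≈ 295.4947917.
T_6 ≈ 297.6468461.
Error ≈ 295.4947917 − 297.6468461 ≈ -2.15205.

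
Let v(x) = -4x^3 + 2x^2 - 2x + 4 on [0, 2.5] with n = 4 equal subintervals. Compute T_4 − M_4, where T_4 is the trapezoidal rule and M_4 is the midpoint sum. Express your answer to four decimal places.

-3.1738

T_4 = -27.01171875.
M_4 ≈ -23.837891.
T_4 − M_4 ≈ -3.1738.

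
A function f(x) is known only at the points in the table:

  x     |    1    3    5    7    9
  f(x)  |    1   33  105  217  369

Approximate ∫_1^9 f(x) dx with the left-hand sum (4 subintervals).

Δx = 2.
Sum = 2·[1 + 33 + 105 + 217] = 712.

712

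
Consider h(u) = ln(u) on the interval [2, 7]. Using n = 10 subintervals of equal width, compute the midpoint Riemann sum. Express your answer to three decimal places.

Δu = (7 − 2)/10 = 0.5.
Midpoints: 2.25, 2.75, 3.25, 3.75, 4.25, 4.75, 5.25, 5.75, 6.25, 6.75.
h(2.25) ≈ 0.811, h(2.75) ≈ 1.012, h(3.25) ≈ 1.179, h(3.75) ≈ 1.322, h(4.25) ≈ 1.447, h(4.75) ≈ 1.558, h(5.25) ≈ 1.658, h(5.75) ≈ 1.749, h(6.25) ≈ 1.833, h(6.75) ≈ 1.910.
Sum = Δu · [h(2.25) + h(2.75) + h(3.25) + ...].
Sum ≈ 7.239.

7.239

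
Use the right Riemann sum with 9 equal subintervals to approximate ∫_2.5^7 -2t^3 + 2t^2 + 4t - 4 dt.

Δt = (7 − 2.5)/9 = 0.5.
Right endpoints: 3, 3.5, 4, 4.5, 5, 5.5, 6, 6.5, 7.
f(3) = -28, f(3.5) = -51.25, f(4) = -84, f(4.5) = -127.75, f(5) = -184, f(5.5) = -254.25, f(6) = -340, f(6.5) = -442.75, f(7) = -564.
Sum = Δt · [f(3) + f(3.5) + f(4) + ...].
Sum = -1038.

-1038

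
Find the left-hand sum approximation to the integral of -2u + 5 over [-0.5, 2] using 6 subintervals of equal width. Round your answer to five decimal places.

Δu = (2 − (-0.5))/6 = 5/12.
Left endpoints: -0.5, -1/12, 1/3, 0.75, 7/6, 19/12.
f(-0.5) = 6, f(-1/12) = 31/6, f(1/3) = 13/3, f(0.75) = 3.5, f(7/6) = 8/3, f(19/12) = 11/6.
Sum = Δu · [f(-0.5) + f(-1/12) + f(1/3) + ...].
Sum ≈ 9.79167.

9.79167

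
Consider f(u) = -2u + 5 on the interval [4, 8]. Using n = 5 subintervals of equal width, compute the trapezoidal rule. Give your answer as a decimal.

Δu = (8 − 4)/5 = 0.8.
f(4) = -3, f(4.8) = -4.6, f(5.6) = -6.2, f(6.4) = -7.8, f(7.2) = -9.4, f(8) = -11.
T_5 = (Δu/2)·[f(u_0) + 2f(u_1) + ... + 2f(u_{4}) + f(u_5)].
Sum = -28.

-28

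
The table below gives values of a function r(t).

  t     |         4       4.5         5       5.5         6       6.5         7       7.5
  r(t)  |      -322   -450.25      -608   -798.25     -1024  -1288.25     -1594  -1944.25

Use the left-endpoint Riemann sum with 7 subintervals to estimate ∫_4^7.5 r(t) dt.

-3042.375

Δt = 0.5.
Sum = 0.5·[(-322) + (-450.25) + (-608) + (-798.25) + (-1024) + (-1288.25) + (-1594)] = -3042.375.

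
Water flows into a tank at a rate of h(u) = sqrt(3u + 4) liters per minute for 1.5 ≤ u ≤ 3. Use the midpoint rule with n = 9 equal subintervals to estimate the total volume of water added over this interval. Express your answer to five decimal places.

4.90914

Δu = (3 − 1.5)/9 = 1/6.
Midpoints: 19/12, 1.75, 23/12, 25/12, 2.25, 29/12, 31/12, 2.75, 35/12.
h(19/12) ≈ 2.95804, h(1.75) ≈ 3.04138, h(23/12) ≈ 3.12250, h(25/12) ≈ 3.20156, h(2.25) ≈ 3.27872, h(29/12) ≈ 3.35410, h(31/12) ≈ 3.42783, h(2.75) ≈ 3.50000, h(35/12) ≈ 3.57071.
Sum = Δu · [h(19/12) + h(1.75) + h(23/12) + ...].
Sum ≈ 4.90914.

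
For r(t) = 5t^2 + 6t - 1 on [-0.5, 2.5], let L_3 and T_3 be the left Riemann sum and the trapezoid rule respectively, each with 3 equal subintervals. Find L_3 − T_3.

L_3 = 19.75.
T_3 = 43.75.
L_3 − T_3 = -24.

-24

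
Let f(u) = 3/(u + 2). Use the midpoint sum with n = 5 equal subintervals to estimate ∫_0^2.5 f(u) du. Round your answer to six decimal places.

Δu = (2.5 − 0)/5 = 0.5.
Midpoints: 0.25, 0.75, 1.25, 1.75, 2.25.
f(0.25) = 4/3, f(0.75) = 12/11, f(1.25) = 12/13, f(1.75) = 0.8, f(2.25) = 12/17.
Sum = Δu · [f(0.25) + f(0.75) + f(1.25) + f(1.75) + f(2.25)].
Sum ≈ 2.426601.

2.426601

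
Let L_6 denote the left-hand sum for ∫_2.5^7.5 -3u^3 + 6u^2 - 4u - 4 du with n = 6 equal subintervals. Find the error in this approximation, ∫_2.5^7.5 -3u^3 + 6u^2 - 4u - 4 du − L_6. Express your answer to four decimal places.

Exact integral: ∫_2.5^7.5 f(u) du = -1651.25.
L_6 ≈ -1282.673611.
Error ≈ -1651.25 − (-1282.673611) ≈ -368.5764.

-368.5764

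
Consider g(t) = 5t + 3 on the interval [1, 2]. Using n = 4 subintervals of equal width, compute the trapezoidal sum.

Δt = (2 − 1)/4 = 0.25.
g(1) = 8, g(1.25) = 9.25, g(1.5) = 10.5, g(1.75) = 11.75, g(2) = 13.
T_4 = (Δt/2)·[g(t_0) + 2g(t_1) + 2g(t_2) + 2g(t_3) + g(t_4)].
Sum = 10.5.

10.5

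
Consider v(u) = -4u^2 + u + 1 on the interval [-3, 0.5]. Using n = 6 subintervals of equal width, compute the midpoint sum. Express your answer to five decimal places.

-36.64468

Δu = (0.5 − (-3))/6 = 7/12.
Midpoints: -65/24, -2.125, -37/24, -23/24, -0.375, 5/24.
v(-65/24) = -4471/144, v(-2.125) = -19.1875, v(-37/24) = -1447/144, v(-23/24) = -523/144, v(-0.375) = 0.0625, v(5/24) = 149/144.
Sum = Δu · [v(-65/24) + v(-2.125) + v(-37/24) + ...].
Sum ≈ -36.64468.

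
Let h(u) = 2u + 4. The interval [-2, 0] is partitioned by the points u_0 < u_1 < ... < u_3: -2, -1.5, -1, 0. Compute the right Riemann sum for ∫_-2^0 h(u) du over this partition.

Subinterval widths: 0.5, 0.5, 1.
Right endpoints: -1.5, -1, 0.
h(-1.5) = 1, h(-1) = 2, h(0) = 4.
Sum = Σ Δu_i · h(u_i).
Sum = 5.5.

5.5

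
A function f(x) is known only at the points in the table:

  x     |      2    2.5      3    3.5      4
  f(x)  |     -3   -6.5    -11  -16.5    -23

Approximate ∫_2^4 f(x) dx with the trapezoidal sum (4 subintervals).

Δx = 0.5.
T_4 = (0.5/2)·[(-3) + 2·(-6.5) + 2·(-11) + 2·(-16.5) + (-23)] = -23.5.

-23.5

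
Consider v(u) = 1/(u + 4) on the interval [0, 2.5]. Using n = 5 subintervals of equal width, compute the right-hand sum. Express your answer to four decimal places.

0.4623

Δu = (2.5 − 0)/5 = 0.5.
Right endpoints: 0.5, 1, 1.5, 2, 2.5.
v(0.5) = 2/9, v(1) = 0.2, v(1.5) = 2/11, v(2) = 1/6, v(2.5) = 2/13.
Sum = Δu · [v(0.5) + v(1) + v(1.5) + v(2) + v(2.5)].
Sum ≈ 0.4623.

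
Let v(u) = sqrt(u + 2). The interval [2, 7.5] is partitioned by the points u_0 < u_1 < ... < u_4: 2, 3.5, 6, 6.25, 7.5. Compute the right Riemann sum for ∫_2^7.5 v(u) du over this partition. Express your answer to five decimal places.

15.15971

Subinterval widths: 1.5, 2.5, 0.25, 1.25.
Right endpoints: 3.5, 6, 6.25, 7.5.
v(3.5) ≈ 2.34521, v(6) ≈ 2.82843, v(6.25) ≈ 2.87228, v(7.5) ≈ 3.08221.
Sum = Σ Δu_i · v(u_i).
Sum ≈ 15.15971.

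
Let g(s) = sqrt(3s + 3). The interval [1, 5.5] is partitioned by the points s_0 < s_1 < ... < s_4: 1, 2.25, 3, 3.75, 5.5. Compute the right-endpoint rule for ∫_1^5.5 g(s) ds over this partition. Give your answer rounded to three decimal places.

17.060

Subinterval widths: 1.25, 0.75, 0.75, 1.75.
Right endpoints: 2.25, 3, 3.75, 5.5.
g(2.25) ≈ 3.122, g(3) ≈ 3.464, g(3.75) ≈ 3.775, g(5.5) ≈ 4.416.
Sum = Σ Δs_i · g(s_i).
Sum ≈ 17.060.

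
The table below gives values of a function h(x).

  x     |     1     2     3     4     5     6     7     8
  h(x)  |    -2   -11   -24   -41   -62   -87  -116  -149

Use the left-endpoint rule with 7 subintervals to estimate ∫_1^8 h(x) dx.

-343

Δx = 1.
Sum = 1·[(-2) + (-11) + (-24) + (-41) + (-62) + (-87) + (-116)] = -343.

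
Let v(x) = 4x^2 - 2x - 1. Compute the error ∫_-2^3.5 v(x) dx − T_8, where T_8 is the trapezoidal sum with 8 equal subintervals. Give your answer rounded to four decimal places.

Exact integral: ∫_-2^3.5 v(x) dx ≈ 54.083333.
T_8 = 55.81640625.
Error ≈ 54.083333 − 55.81640625 ≈ -1.7331.

-1.7331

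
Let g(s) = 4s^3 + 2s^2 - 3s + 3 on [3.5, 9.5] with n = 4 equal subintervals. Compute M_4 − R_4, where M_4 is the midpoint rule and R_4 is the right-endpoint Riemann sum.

-2817

M_4 = 8349.
R_4 = 11166.
M_4 − R_4 = -2817.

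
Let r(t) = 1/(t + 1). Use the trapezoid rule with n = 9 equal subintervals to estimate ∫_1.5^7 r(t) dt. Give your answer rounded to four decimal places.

1.1676

Δt = (7 − 1.5)/9 = 11/18.
r(1.5) = 0.4, r(19/9) = 9/28, r(49/18) = 18/67, r(10/3) = 3/13, r(71/18) = 18/89, r(41/9) = 0.18, r(31/6) = 6/37, r(52/9) = 9/61, r(115/18) = 18/133, r(7) = 0.125.
T_9 = (Δt/2)·[r(t_0) + 2r(t_1) + ... + 2r(t_{8}) + r(t_9)].
Sum ≈ 1.1676.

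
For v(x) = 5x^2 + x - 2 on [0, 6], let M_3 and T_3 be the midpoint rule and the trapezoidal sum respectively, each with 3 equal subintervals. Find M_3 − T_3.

-30

M_3 = 356.
T_3 = 386.
M_3 − T_3 = -30.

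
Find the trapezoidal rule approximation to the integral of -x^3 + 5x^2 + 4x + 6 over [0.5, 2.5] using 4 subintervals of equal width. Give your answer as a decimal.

40.125

Δx = (2.5 − 0.5)/4 = 0.5.
f(0.5) = 9.125, f(1) = 14, f(1.5) = 19.875, f(2) = 26, f(2.5) = 31.625.
T_4 = (Δx/2)·[f(x_0) + 2f(x_1) + 2f(x_2) + 2f(x_3) + f(x_4)].
Sum = 40.125.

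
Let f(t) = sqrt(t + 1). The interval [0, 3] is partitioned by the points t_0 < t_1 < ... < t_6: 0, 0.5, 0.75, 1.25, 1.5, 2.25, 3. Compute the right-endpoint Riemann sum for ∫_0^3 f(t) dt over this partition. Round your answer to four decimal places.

Subinterval widths: 0.5, 0.25, 0.5, 0.25, 0.75, 0.75.
Right endpoints: 0.5, 0.75, 1.25, 1.5, 2.25, 3.
f(0.5) ≈ 1.2247, f(0.75) ≈ 1.3229, f(1.25) ≈ 1.5000, f(1.5) ≈ 1.5811, f(2.25) ≈ 1.8028, f(3) ≈ 2.0000.
Sum = Σ Δt_i · f(t_i).
Sum ≈ 4.9405.

4.9405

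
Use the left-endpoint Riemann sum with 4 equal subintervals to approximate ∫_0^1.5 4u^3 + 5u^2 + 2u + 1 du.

Δu = (1.5 − 0)/4 = 0.375.
Left endpoints: 0, 0.375, 0.75, 1.125.
f(0) = 1, f(0.375) = 2.6640625, f(0.75) = 7, f(1.125) = 15.2734375.
Sum = Δu · [f(0) + f(0.375) + f(0.75) + f(1.125)].
Sum = 9.7265625.

9.7265625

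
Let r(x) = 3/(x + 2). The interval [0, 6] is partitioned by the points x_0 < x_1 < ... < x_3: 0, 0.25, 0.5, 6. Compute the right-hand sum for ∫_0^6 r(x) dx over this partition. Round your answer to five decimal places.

Subinterval widths: 0.25, 0.25, 5.5.
Right endpoints: 0.25, 0.5, 6.
r(0.25) = 4/3, r(0.5) = 1.2, r(6) = 0.375.
Sum = Σ Δx_i · r(x_i).
Sum ≈ 2.69583.

2.69583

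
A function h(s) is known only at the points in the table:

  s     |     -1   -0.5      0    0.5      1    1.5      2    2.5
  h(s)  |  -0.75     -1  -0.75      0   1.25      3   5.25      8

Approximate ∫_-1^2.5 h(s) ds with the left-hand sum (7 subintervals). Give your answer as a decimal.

Δs = 0.5.
Sum = 0.5·[(-0.75) + (-1) + (-0.75) + 0 + 1.25 + 3 + 5.25] = 3.5.

3.5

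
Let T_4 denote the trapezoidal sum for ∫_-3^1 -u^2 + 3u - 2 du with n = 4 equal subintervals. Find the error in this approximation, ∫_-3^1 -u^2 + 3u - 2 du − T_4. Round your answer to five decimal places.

0.66667

Exact integral: ∫_-3^1 f(u) du ≈ -29.3333333.
T_4 = -30.
Error ≈ -29.3333333 − (-30) ≈ 0.66667.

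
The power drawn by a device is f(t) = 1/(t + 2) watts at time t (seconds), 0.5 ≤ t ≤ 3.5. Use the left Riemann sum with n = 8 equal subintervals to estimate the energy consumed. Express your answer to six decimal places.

Δt = (3.5 − 0.5)/8 = 0.375.
Left endpoints: 0.5, 0.875, 1.25, 1.625, 2, 2.375, 2.75, 3.125.
f(0.5) = 0.4, f(0.875) = 8/23, f(1.25) = 4/13, f(1.625) = 8/29, f(2) = 0.25, f(2.375) = 8/35, f(2.75) = 4/19, f(3.125) = 8/41.
Sum = Δt · [f(0.5) + f(0.875) + f(1.25) + ...].
Sum ≈ 0.830850.

0.830850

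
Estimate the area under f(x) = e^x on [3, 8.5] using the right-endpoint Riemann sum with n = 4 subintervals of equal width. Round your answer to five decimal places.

Δx = (8.5 − 3)/4 = 1.375.
Right endpoints: 4.375, 5.75, 7.125, 8.5.
f(4.375) ≈ 79.43984, f(5.75) ≈ 314.19066, f(7.125) ≈ 1242.64817, f(8.5) ≈ 4914.76884.
Sum = Δx · [f(4.375) + f(5.75) + f(7.125) + f(8.5)].
Sum ≈ 9007.69032.

9007.69032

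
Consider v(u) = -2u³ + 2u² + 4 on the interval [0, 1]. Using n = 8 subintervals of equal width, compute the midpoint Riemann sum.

4.16796875

Δu = (1 − 0)/8 = 0.125.
Midpoints: 0.0625, 0.1875, 0.3125, 0.4375, 0.5625, 0.6875, 0.8125, 0.9375.
v(0.0625) = 8207/2048, v(0.1875) = 8309/2048, v(0.3125) = 8467/2048, v(0.4375) = 8633/2048, v(0.5625) = 8759/2048, v(0.6875) = 8797/2048, v(0.8125) = 8699/2048, v(0.9375) = 8417/2048.
Sum = Δu · [v(0.0625) + v(0.1875) + v(0.3125) + ...].
Sum = 4.16796875.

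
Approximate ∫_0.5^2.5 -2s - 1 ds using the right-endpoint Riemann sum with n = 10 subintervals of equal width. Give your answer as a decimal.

-8.4

Δs = (2.5 − 0.5)/10 = 0.2.
Right endpoints: 0.7, 0.9, 1.1, 1.3, 1.5, 1.7, 1.9, 2.1, 2.3, 2.5.
f(0.7) = -2.4, f(0.9) = -2.8, f(1.1) = -3.2, f(1.3) = -3.6, f(1.5) = -4, f(1.7) = -4.4, f(1.9) = -4.8, f(2.1) = -5.2, f(2.3) = -5.6, f(2.5) = -6.
Sum = Δs · [f(0.7) + f(0.9) + f(1.1) + ...].
Sum = -8.4.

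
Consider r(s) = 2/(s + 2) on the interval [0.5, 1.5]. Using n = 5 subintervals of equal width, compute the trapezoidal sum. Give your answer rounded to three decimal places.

Δs = (1.5 − 0.5)/5 = 0.2.
r(0.5) = 0.8, r(0.7) = 20/27, r(0.9) = 20/29, r(1.1) = 20/31, r(1.3) = 20/33, r(1.5) = 4/7.
T_5 = (Δs/2)·[r(s_0) + 2r(s_1) + ... + 2r(s_{4}) + r(s_5)].
Sum ≈ 0.673.

0.673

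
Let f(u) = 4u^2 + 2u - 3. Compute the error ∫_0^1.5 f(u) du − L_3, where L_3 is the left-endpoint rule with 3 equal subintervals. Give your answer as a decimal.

Exact integral: ∫_0^1.5 f(u) du = 2.25.
L_3 = -0.5.
Error = 2.25 − (-0.5) = 2.75.

2.75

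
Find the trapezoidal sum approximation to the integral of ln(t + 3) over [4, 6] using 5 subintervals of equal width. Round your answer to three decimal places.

Δt = (6 − 4)/5 = 0.4.
f(4) ≈ 1.946, f(4.4) ≈ 2.001, f(4.8) ≈ 2.054, f(5.2) ≈ 2.104, f(5.6) ≈ 2.152, f(6) ≈ 2.197.
T_5 = (Δt/2)·[f(t_0) + 2f(t_1) + ... + 2f(t_{4}) + f(t_5)].
Sum ≈ 4.153.

4.153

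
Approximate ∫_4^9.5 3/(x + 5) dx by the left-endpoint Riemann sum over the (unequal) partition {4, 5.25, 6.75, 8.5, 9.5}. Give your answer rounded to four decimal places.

Subinterval widths: 1.25, 1.5, 1.75, 1.
Left endpoints: 4, 5.25, 6.75, 8.5.
f(4) = 1/3, f(5.25) = 12/41, f(6.75) = 12/47, f(8.5) = 2/9.
Sum = Σ Δx_i · f(x_i).
Sum ≈ 1.5247.

1.5247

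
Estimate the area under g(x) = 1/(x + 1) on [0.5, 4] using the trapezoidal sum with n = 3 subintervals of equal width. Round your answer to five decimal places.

Δx = (4 − 0.5)/3 = 7/6.
g(0.5) = 2/3, g(5/3) = 0.375, g(17/6) = 6/23, g(4) = 0.2.
T_3 = (Δx/2)·[g(x_0) + 2g(x_1) + 2g(x_2) + g(x_3)].
Sum ≈ 1.24740.

1.24740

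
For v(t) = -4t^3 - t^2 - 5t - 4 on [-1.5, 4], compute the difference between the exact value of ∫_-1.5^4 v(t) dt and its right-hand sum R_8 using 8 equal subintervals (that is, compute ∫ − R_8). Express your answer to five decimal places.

Exact integral: ∫_-1.5^4 v(t) dt ≈ -329.7708333.
R_8 = -443.5234375.
Error ≈ -329.7708333 − (-443.5234375) ≈ 113.75260.

113.75260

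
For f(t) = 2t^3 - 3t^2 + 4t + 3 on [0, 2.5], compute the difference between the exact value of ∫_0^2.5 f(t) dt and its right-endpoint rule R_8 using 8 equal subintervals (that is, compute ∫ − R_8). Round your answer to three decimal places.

-3.699

Exact integral: ∫_0^2.5 f(t) dt = 23.90625.
R_8 ≈ 27.60498.
Error ≈ 23.90625 − 27.60498 ≈ -3.699.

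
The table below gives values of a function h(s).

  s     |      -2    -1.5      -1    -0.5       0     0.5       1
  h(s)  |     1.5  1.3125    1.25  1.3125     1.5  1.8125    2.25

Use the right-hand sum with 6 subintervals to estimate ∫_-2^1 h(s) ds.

4.71875

Δs = 0.5.
Sum = 0.5·[1.3125 + 1.25 + 1.3125 + 1.5 + 1.8125 + 2.25] = 4.71875.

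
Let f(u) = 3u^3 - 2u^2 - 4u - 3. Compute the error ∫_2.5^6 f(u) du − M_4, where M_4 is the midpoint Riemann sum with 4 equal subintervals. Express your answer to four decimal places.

Exact integral: ∫_2.5^6 f(u) du ≈ 739.119792.
M_4 ≈ 731.024902.
Error ≈ 739.119792 − 731.024902 ≈ 8.0949.

8.0949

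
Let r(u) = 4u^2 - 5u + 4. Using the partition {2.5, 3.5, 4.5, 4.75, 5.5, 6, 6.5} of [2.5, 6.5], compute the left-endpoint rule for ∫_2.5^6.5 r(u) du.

Subinterval widths: 1, 1, 0.25, 0.75, 0.5, 0.5.
Left endpoints: 2.5, 3.5, 4.5, 4.75, 5.5, 6.
r(2.5) = 16.5, r(3.5) = 35.5, r(4.5) = 62.5, r(4.75) = 70.5, r(5.5) = 97.5, r(6) = 118.
Sum = Σ Δu_i · r(u_i).
Sum = 228.25.

228.25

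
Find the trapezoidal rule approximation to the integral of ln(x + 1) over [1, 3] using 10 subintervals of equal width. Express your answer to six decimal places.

Δx = (3 − 1)/10 = 0.2.
f(1) ≈ 0.693147, f(1.2) ≈ 0.788457, f(1.4) ≈ 0.875469, f(1.6) ≈ 0.955511, f(1.8) ≈ 1.029619, f(2) ≈ 1.098612, f(2.2) ≈ 1.163151, f(2.4) ≈ 1.223775, f(2.6) ≈ 1.280934, f(2.8) ≈ 1.335001, f(3) ≈ 1.386294.
T_10 = (Δx/2)·[f(x_0) + 2f(x_1) + ... + 2f(x_{9}) + f(x_10)].
Sum ≈ 2.158050.

2.158050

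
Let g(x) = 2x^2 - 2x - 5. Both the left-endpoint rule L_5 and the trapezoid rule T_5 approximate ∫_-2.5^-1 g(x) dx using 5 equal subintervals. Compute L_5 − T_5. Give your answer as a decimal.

L_5 = 9.57.
T_5 = 7.545.
L_5 − T_5 = 2.025.

2.025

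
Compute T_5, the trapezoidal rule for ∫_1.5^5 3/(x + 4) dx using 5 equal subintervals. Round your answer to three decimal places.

1.480

Δx = (5 − 1.5)/5 = 0.7.
f(1.5) = 6/11, f(2.2) = 15/31, f(2.9) = 10/23, f(3.6) = 15/38, f(4.3) = 30/83, f(5) = 1/3.
T_5 = (Δx/2)·[f(x_0) + 2f(x_1) + ... + 2f(x_{4}) + f(x_5)].
Sum ≈ 1.480.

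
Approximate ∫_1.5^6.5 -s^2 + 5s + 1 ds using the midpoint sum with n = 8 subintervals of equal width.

14.74609375

Δs = (6.5 − 1.5)/8 = 0.625.
Midpoints: 1.8125, 2.4375, 3.0625, 3.6875, 4.3125, 4.9375, 5.5625, 6.1875.
f(1.8125) = 6.77734375, f(2.4375) = 7.24609375, f(3.0625) = 6.93359375, f(3.6875) = 5.83984375, f(4.3125) = 3.96484375, f(4.9375) = 1.30859375, f(5.5625) = -2.12890625, f(6.1875) = -6.34765625.
Sum = Δs · [f(1.8125) + f(2.4375) + f(3.0625) + ...].
Sum = 14.74609375.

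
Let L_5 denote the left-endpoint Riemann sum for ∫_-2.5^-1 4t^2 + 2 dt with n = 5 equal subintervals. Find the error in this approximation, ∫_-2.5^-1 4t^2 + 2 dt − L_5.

Exact integral: ∫_-2.5^-1 f(t) dt = 22.5.
L_5 = 25.74.
Error = 22.5 − 25.74 = -3.24.

-3.24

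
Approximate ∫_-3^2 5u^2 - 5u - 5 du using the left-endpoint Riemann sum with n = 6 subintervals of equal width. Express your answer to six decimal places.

69.560185

Δu = (2 − (-3))/6 = 5/6.
Left endpoints: -3, -13/6, -4/3, -0.5, 1/3, 7/6.
f(-3) = 55, f(-13/6) = 1055/36, f(-4/3) = 95/9, f(-0.5) = -1.25, f(1/3) = -55/9, f(7/6) = -145/36.
Sum = Δu · [f(-3) + f(-13/6) + f(-4/3) + ...].
Sum ≈ 69.560185.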